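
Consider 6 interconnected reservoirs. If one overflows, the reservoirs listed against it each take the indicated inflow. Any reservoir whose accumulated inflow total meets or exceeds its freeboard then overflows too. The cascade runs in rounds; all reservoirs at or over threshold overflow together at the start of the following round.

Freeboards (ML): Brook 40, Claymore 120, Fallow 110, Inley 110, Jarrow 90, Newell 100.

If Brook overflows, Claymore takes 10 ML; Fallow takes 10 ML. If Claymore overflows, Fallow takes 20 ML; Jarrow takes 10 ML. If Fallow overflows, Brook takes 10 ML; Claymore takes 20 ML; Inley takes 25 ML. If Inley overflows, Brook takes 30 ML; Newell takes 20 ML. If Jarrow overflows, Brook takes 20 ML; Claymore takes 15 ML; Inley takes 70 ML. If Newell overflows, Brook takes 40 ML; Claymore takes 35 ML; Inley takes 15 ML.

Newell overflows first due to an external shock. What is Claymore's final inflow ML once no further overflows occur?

45

Round 1 — Newell overflows (initial).
  Brook: +40 → 40 ≥ 40
  Claymore: +35 → 35 < 120
  Inley: +15 → 15 < 110
Round 2 — Brook overflows.
  Claymore: +10 → 45 < 120
  Fallow: +10 → 10 < 110
No further overflows.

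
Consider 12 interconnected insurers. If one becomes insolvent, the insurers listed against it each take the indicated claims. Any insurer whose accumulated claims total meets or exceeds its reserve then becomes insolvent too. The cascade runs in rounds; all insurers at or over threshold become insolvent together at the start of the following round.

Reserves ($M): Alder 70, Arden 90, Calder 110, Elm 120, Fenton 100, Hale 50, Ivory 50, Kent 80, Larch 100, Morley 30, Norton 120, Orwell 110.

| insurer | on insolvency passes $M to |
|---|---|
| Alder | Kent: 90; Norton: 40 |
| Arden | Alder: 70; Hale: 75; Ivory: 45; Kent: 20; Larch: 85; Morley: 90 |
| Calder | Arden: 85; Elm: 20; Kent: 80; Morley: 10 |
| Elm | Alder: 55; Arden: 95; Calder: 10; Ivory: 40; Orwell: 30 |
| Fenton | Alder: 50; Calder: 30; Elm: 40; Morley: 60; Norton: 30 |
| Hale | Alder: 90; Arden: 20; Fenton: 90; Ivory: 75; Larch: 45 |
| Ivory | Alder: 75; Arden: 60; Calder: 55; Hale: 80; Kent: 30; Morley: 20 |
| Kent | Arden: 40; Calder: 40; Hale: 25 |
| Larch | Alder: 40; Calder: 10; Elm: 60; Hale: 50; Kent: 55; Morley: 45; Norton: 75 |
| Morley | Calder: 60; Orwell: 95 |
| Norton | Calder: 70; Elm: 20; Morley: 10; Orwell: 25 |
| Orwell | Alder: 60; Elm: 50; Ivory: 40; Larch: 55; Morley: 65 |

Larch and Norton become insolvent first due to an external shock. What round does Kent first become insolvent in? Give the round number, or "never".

Round 1 — Larch, Norton become insolvent (initial).
  Alder: +40 → 40 < 70
  Calder: +10+70 → 80 < 110
  Elm: +60+20 → 80 < 120
  Hale: +50 → 50 ≥ 50
  Kent: +55 → 55 < 80
  Morley: +45+10 → 55 ≥ 30
  Orwell: +25 → 25 < 110
Round 2 — Hale, Morley become insolvent.
  Alder: +90 → 130 ≥ 70
  Arden: +20 → 20 < 90
  Calder: +60 → 140 ≥ 110
  Fenton: +90 → 90 < 100
  Ivory: +75 → 75 ≥ 50
  Orwell: +95 → 120 ≥ 110
Round 3 — Alder, Calder, Ivory, Orwell become insolvent.
  Arden: +85+60 → 165 ≥ 90
  Elm: +20+50 → 150 ≥ 120
  Kent: +90+80+30 → 255 ≥ 80
Round 4 — Arden, Elm, Kent become insolvent.
No further insolvencies.

4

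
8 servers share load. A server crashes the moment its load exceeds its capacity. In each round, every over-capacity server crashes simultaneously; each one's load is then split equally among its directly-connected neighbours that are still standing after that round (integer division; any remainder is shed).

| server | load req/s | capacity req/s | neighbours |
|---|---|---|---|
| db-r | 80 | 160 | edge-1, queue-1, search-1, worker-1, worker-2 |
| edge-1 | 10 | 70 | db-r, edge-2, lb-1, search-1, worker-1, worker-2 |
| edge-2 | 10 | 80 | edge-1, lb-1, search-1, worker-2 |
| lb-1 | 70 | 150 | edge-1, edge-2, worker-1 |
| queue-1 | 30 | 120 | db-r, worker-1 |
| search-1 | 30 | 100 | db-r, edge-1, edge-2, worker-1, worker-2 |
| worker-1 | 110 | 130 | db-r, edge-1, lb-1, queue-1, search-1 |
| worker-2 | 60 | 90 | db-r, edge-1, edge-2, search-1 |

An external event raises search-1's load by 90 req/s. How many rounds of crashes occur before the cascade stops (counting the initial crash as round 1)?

Round 1 — search-1 at 120 > 100. search-1 crashes.
  search-1 sheds 120 req/s to db-r, edge-1, edge-2, worker-1, worker-2: 24 each.
    db-r: 80+24 = 104 ≤ 160
    edge-1: 10+24 = 34 ≤ 70
    edge-2: 10+24 = 34 ≤ 80
    worker-1: 110+24 = 134 > 130
    worker-2: 60+24 = 84 ≤ 90
Round 2 — worker-1 crashes.
  worker-1 sheds 134 req/s to db-r, edge-1, lb-1, queue-1: 33 each (2 lost).
    db-r: 104+33 = 137 ≤ 160
    edge-1: 34+33 = 67 ≤ 70
    lb-1: 70+33 = 103 ≤ 150
    queue-1: 30+33 = 63 ≤ 120
No further crashes.

2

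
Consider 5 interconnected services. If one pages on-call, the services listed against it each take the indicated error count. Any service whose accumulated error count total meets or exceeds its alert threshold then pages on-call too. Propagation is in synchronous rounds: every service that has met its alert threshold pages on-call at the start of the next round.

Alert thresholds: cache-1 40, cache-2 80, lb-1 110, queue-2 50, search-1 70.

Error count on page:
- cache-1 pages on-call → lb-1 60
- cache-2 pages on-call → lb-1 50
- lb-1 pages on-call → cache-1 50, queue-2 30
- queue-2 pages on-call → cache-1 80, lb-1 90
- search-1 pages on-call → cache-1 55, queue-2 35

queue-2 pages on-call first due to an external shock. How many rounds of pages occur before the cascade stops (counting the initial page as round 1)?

3

Round 1 — queue-2 pages on-call (initial).
  cache-1: +80 → 80 ≥ 40
  lb-1: +90 → 90 < 110
Round 2 — cache-1 pages on-call.
  lb-1: +60 → 150 ≥ 110
Round 3 — lb-1 pages on-call.
No further pages.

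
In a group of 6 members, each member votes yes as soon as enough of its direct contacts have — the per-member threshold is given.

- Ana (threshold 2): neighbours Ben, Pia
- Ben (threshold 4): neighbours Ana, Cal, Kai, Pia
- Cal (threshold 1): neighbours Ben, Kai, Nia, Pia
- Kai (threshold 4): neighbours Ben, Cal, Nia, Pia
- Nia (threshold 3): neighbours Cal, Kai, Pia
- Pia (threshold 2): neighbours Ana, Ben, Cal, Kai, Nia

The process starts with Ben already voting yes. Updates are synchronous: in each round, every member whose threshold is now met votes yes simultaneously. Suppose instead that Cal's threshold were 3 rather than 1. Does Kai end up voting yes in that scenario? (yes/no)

With Cal's threshold at 3:
Round 1 — Ben votes yes (initial).
Round 2 — no new yes votes; cascade stops.

no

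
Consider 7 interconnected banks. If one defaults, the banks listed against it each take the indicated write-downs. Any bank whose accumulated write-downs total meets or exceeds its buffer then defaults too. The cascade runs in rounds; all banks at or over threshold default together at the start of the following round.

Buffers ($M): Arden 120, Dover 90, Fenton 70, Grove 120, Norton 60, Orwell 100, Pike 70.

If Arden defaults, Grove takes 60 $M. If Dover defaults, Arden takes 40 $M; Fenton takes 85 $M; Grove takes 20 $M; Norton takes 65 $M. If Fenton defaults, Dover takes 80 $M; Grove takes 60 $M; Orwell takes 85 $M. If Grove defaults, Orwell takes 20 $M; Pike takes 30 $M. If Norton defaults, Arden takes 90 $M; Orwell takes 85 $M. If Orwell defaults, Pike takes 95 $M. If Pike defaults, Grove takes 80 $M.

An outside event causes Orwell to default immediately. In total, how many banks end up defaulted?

Round 1 — Orwell defaults (initial).
  Pike: +95 → 95 ≥ 70
Round 2 — Pike defaults.
  Grove: +80 → 80 < 120
No further defaults.

2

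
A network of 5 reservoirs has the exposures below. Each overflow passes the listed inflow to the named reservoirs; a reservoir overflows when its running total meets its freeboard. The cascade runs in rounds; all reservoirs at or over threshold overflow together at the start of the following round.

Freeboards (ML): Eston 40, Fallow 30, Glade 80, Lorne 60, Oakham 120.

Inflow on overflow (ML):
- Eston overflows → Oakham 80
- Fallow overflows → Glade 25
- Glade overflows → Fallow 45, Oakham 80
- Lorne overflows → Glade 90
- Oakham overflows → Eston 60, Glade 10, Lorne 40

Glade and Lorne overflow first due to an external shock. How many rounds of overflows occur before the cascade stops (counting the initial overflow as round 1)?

2

Round 1 — Glade, Lorne overflow (initial).
  Fallow: +45 → 45 ≥ 30
  Oakham: +80 → 80 < 120
Round 2 — Fallow overflows.
No further overflows.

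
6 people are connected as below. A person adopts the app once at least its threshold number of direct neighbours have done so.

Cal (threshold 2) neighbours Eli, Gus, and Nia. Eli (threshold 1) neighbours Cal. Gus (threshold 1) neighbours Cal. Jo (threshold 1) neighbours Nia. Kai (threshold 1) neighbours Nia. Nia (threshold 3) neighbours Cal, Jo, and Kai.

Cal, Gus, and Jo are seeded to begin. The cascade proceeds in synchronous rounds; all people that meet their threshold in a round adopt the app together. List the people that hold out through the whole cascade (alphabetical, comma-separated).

Kai, Nia

Round 1 — Cal, Gus, Jo adopt the app (initial).
Round 2 — checking thresholds:
  Eli: 1 of 1 neighbours ≥ 1, adopts the app.
  Nia: 2 of 3 neighbours < 3, holds.
Round 3 — no new adoptions; cascade stops.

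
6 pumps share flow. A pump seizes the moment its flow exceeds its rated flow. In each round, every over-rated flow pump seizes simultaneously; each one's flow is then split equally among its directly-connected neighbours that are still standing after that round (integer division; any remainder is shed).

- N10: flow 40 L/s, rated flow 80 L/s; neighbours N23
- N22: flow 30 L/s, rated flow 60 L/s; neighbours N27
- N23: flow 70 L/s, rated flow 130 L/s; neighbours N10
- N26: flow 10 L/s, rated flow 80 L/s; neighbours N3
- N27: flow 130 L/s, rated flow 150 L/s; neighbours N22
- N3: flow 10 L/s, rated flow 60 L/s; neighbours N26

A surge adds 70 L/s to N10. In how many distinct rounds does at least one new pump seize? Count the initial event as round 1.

2

Round 1 — N10 at 110 > 80. N10 seizes.
  N10 sheds 110 L/s to N23: 110 each.
    N23: 70+110 = 180 > 130
Round 2 — N23 seizes.
  N23 sheds 180 L/s: no online neighbours, lost.
No further seizures.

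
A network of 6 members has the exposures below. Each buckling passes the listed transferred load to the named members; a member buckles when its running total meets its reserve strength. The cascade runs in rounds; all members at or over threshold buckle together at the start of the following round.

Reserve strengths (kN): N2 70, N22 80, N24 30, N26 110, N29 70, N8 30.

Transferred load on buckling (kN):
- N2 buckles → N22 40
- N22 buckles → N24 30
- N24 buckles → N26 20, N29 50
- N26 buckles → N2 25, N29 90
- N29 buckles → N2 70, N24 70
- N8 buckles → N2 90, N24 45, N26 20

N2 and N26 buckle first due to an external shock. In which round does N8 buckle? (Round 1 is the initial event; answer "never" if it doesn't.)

never

Round 1 — N2, N26 buckle (initial).
  N22: +40 → 40 < 80
  N29: +90 → 90 ≥ 70
Round 2 — N29 buckles.
  N24: +70 → 70 ≥ 30
Round 3 — N24 buckles.
No further bucklings.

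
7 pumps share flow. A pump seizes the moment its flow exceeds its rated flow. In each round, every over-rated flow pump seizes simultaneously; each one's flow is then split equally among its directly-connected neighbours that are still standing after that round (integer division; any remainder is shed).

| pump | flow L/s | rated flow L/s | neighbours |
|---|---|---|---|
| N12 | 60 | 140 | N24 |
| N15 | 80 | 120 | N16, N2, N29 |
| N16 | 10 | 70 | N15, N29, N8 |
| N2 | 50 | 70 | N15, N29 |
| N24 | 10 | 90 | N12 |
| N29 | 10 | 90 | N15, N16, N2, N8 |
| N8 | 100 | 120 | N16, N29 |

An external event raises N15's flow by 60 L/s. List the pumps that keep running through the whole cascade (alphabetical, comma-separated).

Round 1 — N15 at 140 > 120. N15 seizes.
  N15 sheds 140 L/s to N16, N2, N29: 46 each (2 lost).
    N16: 10+46 = 56 ≤ 70
    N2: 50+46 = 96 > 70
    N29: 10+46 = 56 ≤ 90
Round 2 — N2 seizes.
  N2 sheds 96 L/s to N29: 96 each.
    N29: 56+96 = 152 > 90
Round 3 — N29 seizes.
  N29 sheds 152 L/s to N16, N8: 76 each.
    N16: 56+76 = 132 > 70
    N8: 100+76 = 176 > 120
Round 4 — N16, N8 seize.
  N16 sheds 132 L/s: no online neighbours, lost.
  N8 sheds 176 L/s: no online neighbours, lost.
No further seizures.

N12, N24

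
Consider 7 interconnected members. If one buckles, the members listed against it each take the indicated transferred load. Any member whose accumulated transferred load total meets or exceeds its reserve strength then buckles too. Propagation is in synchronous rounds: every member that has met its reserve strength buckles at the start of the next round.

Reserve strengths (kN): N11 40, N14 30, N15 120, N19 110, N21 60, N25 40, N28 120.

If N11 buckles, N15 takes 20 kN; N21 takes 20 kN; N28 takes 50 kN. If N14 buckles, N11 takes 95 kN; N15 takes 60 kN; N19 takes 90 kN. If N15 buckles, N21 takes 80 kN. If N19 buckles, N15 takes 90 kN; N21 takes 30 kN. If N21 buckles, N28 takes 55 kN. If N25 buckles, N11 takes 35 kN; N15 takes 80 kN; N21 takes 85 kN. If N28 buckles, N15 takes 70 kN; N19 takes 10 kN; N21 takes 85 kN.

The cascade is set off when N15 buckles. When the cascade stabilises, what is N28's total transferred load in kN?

Round 1 — N15 buckles (initial).
  N21: +80 → 80 ≥ 60
Round 2 — N21 buckles.
  N28: +55 → 55 < 120
No further bucklings.

55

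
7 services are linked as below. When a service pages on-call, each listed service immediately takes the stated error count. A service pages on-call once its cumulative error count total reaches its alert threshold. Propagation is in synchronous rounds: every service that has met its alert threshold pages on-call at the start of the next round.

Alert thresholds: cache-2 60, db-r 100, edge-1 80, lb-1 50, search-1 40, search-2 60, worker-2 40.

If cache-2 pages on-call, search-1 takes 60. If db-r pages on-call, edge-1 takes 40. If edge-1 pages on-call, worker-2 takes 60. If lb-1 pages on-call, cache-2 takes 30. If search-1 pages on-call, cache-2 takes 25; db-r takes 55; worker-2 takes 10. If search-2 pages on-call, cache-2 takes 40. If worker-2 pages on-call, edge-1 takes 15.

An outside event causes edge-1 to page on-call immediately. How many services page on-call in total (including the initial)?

2

Round 1 — edge-1 pages on-call (initial).
  worker-2: +60 → 60 ≥ 40
Round 2 — worker-2 pages on-call.
No further pages.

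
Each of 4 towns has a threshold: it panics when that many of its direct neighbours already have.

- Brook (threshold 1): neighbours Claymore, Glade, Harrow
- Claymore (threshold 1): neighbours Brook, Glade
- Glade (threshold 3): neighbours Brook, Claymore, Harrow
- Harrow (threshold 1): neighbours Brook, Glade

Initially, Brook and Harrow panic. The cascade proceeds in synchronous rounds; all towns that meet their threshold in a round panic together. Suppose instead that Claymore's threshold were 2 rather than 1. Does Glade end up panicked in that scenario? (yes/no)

no

With Claymore's threshold at 2:
Round 1 — Brook, Harrow panic (initial).
Round 2 — no new panics; cascade stops.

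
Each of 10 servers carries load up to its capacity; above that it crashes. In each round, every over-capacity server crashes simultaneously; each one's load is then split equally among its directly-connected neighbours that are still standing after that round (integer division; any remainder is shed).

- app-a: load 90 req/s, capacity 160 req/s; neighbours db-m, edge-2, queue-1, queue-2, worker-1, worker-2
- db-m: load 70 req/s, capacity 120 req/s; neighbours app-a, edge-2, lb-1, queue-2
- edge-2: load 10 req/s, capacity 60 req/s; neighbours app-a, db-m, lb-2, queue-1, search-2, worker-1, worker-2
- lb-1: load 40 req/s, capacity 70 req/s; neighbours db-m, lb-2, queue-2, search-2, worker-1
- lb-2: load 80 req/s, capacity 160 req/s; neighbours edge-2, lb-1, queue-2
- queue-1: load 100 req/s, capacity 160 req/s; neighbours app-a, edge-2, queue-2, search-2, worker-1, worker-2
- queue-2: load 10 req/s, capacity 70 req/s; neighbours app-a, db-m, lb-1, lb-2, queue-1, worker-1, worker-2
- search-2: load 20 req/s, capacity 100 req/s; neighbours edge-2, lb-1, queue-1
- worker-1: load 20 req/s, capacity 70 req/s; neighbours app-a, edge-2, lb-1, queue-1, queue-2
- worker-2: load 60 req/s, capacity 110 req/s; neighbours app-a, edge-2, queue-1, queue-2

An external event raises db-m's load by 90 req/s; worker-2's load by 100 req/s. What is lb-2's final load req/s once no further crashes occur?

158

Round 1 — db-m at 160 > 120; worker-2 at 160 > 110. db-m, worker-2 crash.
  db-m sheds 160 req/s to app-a, edge-2, lb-1, queue-2: 40 each.
    app-a: 90+40 = 130 ≤ 160
    edge-2: 10+40 = 50 ≤ 60
    lb-1: 40+40 = 80 > 70
    queue-2: 10+40 = 50 ≤ 70
  worker-2 sheds 160 req/s to app-a, edge-2, queue-1, queue-2: 40 each.
    app-a: 130+40 = 170 > 160
    edge-2: 50+40 = 90 > 60
    queue-1: 100+40 = 140 ≤ 160
    queue-2: 50+40 = 90 > 70
Round 2 — app-a, edge-2, lb-1, queue-2 crash.
  app-a sheds 170 req/s to queue-1, worker-1: 85 each.
    queue-1: 140+85 = 225 > 160
    worker-1: 20+85 = 105 > 70
  edge-2 sheds 90 req/s to lb-2, queue-1, search-2, worker-1: 22 each (2 lost).
    lb-2: 80+22 = 102 ≤ 160
    queue-1: 225+22 = 247 > 160
    search-2: 20+22 = 42 ≤ 100
    worker-1: 105+22 = 127 > 70
  lb-1 sheds 80 req/s to lb-2, search-2, worker-1: 26 each (2 lost).
    lb-2: 102+26 = 128 ≤ 160
    search-2: 42+26 = 68 ≤ 100
    worker-1: 127+26 = 153 > 70
  queue-2 sheds 90 req/s to lb-2, queue-1, worker-1: 30 each.
    lb-2: 128+30 = 158 ≤ 160
    queue-1: 247+30 = 277 > 160
    worker-1: 153+30 = 183 > 70
Round 3 — queue-1, worker-1 crash.
  queue-1 sheds 277 req/s to search-2: 277 each.
    search-2: 68+277 = 345 > 100
  worker-1 sheds 183 req/s: no online neighbours, lost.
Round 4 — search-2 crashes.
  search-2 sheds 345 req/s: no online neighbours, lost.
No further crashes.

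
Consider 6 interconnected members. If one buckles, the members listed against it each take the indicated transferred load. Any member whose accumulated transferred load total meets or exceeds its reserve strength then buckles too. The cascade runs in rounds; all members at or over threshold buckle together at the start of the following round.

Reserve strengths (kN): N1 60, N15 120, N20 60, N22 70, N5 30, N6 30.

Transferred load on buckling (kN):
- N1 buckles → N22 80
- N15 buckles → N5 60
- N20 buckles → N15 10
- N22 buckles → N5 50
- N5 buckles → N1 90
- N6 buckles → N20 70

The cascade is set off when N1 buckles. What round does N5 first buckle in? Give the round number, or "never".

3

Round 1 — N1 buckles (initial).
  N22: +80 → 80 ≥ 70
Round 2 — N22 buckles.
  N5: +50 → 50 ≥ 30
Round 3 — N5 buckles.
No further bucklings.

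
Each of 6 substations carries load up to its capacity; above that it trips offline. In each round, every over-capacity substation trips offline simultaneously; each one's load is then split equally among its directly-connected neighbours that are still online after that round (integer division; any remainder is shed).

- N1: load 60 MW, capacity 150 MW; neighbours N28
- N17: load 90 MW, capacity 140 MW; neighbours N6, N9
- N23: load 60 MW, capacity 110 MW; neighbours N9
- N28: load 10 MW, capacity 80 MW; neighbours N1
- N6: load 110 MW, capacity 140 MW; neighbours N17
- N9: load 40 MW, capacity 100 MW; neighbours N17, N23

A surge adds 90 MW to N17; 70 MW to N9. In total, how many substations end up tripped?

4

Round 1 — N17 at 180 > 140; N9 at 110 > 100. N17, N9 trip offline.
  N17 sheds 180 MW to N6: 180 each.
    N6: 110+180 = 290 > 140
  N9 sheds 110 MW to N23: 110 each.
    N23: 60+110 = 170 > 110
Round 2 — N23, N6 trip offline.
  N23 sheds 170 MW: no online neighbours, lost.
  N6 sheds 290 MW: no online neighbours, lost.
No further trips.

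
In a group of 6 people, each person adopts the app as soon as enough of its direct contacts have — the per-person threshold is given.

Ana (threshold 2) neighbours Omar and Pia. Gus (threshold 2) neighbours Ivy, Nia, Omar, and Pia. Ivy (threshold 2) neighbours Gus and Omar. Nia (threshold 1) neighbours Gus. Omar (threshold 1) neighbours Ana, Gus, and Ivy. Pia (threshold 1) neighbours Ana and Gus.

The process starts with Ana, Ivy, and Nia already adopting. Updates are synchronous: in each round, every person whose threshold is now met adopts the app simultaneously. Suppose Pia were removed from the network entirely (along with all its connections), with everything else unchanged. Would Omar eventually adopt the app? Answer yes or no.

yes

With Pia removed:
Round 1 — Ana, Ivy, Nia adopt the app (initial).
Round 2 — checking thresholds:
  Gus: 2 of 3 neighbours ≥ 2, adopts the app.
  Omar: 2 of 3 neighbours ≥ 1, adopts the app.
Round 3 — no new adoptions; cascade stops.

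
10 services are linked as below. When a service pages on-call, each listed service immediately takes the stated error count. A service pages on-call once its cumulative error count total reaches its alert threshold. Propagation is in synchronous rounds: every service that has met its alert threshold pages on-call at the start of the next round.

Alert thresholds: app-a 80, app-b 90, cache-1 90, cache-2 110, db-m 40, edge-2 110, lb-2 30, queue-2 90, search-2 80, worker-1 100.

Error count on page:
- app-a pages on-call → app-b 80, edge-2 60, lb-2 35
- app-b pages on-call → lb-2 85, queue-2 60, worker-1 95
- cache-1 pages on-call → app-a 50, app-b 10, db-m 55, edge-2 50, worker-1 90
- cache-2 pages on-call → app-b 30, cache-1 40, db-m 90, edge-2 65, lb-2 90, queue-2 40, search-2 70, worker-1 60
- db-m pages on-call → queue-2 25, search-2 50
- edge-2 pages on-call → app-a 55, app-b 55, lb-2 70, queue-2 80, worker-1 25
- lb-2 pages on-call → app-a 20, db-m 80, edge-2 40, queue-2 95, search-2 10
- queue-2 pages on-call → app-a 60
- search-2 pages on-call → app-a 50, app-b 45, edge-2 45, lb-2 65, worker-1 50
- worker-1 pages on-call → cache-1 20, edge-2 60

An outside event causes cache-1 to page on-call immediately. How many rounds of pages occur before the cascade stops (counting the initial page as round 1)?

2

Round 1 — cache-1 pages on-call (initial).
  app-a: +50 → 50 < 80
  app-b: +10 → 10 < 90
  db-m: +55 → 55 ≥ 40
  edge-2: +50 → 50 < 110
  worker-1: +90 → 90 < 100
Round 2 — db-m pages on-call.
  queue-2: +25 → 25 < 90
  search-2: +50 → 50 < 80
No further pages.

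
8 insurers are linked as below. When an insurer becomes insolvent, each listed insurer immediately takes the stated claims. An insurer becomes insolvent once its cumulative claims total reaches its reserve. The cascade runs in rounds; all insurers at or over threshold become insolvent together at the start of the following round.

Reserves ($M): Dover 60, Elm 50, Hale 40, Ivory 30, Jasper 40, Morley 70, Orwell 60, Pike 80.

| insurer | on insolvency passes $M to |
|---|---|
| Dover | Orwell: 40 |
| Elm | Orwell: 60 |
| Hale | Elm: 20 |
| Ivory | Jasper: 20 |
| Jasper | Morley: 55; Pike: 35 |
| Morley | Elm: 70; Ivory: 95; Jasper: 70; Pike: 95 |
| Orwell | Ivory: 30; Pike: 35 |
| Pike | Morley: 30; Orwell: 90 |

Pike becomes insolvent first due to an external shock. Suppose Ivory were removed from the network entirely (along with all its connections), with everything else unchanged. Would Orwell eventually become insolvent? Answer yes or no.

yes

With Ivory removed:
Round 1 — Pike becomes insolvent (initial).
  Morley: +30 → 30 < 70
  Orwell: +90 → 90 ≥ 60
Round 2 — Orwell becomes insolvent.
No further insolvencies.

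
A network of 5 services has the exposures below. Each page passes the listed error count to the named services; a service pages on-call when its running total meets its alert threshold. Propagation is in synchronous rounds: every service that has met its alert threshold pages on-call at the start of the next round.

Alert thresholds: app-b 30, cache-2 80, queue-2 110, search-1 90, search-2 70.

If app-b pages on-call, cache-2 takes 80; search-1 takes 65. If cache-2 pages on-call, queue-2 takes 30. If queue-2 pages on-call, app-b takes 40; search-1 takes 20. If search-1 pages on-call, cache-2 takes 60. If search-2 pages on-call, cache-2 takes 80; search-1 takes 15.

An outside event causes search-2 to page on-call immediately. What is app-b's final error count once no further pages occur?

Round 1 — search-2 pages on-call (initial).
  cache-2: +80 → 80 ≥ 80
  search-1: +15 → 15 < 90
Round 2 — cache-2 pages on-call.
  queue-2: +30 → 30 < 110
No further pages.

0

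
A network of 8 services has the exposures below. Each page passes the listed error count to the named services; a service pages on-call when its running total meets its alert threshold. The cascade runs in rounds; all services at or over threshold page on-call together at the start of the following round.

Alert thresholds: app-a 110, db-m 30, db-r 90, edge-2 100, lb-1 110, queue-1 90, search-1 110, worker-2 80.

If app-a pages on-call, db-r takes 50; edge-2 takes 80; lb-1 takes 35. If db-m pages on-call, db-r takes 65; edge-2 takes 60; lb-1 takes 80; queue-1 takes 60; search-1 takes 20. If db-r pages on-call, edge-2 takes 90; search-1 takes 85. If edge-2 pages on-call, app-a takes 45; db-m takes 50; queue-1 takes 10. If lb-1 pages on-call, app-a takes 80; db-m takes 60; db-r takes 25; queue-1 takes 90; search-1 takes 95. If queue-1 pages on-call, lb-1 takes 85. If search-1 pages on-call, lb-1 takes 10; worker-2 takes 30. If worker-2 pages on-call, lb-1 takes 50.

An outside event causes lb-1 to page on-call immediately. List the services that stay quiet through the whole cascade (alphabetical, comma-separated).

worker-2

Round 1 — lb-1 pages on-call (initial).
  app-a: +80 → 80 < 110
  db-m: +60 → 60 ≥ 30
  db-r: +25 → 25 < 90
  queue-1: +90 → 90 ≥ 90
  search-1: +95 → 95 < 110
Round 2 — db-m, queue-1 page on-call.
  db-r: +65 → 90 ≥ 90
  edge-2: +60 → 60 < 100
  search-1: +20 → 115 ≥ 110
Round 3 — db-r, search-1 page on-call.
  edge-2: +90 → 150 ≥ 100
  worker-2: +30 → 30 < 80
Round 4 — edge-2 pages on-call.
  app-a: +45 → 125 ≥ 110
Round 5 — app-a pages on-call.
No further pages.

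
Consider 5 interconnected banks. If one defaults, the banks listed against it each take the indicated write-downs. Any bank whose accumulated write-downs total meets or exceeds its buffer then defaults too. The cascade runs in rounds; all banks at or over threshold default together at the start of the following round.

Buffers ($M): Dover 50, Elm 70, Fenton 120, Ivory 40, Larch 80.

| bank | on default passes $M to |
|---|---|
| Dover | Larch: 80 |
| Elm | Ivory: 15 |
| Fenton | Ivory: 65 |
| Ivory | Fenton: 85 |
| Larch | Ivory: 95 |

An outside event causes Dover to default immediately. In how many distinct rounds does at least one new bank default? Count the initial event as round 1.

3

Round 1 — Dover defaults (initial).
  Larch: +80 → 80 ≥ 80
Round 2 — Larch defaults.
  Ivory: +95 → 95 ≥ 40
Round 3 — Ivory defaults.
  Fenton: +85 → 85 < 120
No further defaults.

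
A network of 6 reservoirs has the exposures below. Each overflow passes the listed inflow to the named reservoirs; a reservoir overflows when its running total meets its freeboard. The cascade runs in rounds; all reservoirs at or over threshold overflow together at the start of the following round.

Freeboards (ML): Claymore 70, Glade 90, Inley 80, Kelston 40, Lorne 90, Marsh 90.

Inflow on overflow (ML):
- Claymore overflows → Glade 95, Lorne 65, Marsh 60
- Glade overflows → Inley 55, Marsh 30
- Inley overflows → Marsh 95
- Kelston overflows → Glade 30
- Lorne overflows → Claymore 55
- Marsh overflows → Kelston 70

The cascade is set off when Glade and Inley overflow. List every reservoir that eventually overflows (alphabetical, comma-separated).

Round 1 — Glade, Inley overflow (initial).
  Marsh: +30+95 → 125 ≥ 90
Round 2 — Marsh overflows.
  Kelston: +70 → 70 ≥ 40
Round 3 — Kelston overflows.
No further overflows.

Glade, Inley, Kelston, Marsh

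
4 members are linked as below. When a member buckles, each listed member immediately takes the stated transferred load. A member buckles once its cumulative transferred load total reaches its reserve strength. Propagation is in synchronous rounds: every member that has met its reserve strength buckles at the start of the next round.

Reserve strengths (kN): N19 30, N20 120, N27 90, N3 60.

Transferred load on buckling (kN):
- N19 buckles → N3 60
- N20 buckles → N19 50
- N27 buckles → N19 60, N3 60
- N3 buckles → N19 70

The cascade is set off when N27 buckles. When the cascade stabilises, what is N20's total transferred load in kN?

0

Round 1 — N27 buckles (initial).
  N19: +60 → 60 ≥ 30
  N3: +60 → 60 ≥ 60
Round 2 — N19, N3 buckle.
No further bucklings.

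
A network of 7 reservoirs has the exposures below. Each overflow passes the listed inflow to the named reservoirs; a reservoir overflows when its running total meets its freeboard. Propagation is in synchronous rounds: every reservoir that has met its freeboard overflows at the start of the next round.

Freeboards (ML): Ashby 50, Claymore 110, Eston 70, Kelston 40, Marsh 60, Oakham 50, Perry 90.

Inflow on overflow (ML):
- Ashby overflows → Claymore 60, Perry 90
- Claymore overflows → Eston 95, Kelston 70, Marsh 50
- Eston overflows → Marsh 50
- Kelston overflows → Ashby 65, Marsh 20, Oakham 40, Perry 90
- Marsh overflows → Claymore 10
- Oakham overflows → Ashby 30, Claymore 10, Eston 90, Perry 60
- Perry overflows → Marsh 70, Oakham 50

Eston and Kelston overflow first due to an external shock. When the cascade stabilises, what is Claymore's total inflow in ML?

Round 1 — Eston, Kelston overflow (initial).
  Ashby: +65 → 65 ≥ 50
  Marsh: +50+20 → 70 ≥ 60
  Oakham: +40 → 40 < 50
  Perry: +90 → 90 ≥ 90
Round 2 — Ashby, Marsh, Perry overflow.
  Claymore: +60+10 → 70 < 110
  Oakham: +50 → 90 ≥ 50
Round 3 — Oakham overflows.
  Claymore: +10 → 80 < 110
No further overflows.

80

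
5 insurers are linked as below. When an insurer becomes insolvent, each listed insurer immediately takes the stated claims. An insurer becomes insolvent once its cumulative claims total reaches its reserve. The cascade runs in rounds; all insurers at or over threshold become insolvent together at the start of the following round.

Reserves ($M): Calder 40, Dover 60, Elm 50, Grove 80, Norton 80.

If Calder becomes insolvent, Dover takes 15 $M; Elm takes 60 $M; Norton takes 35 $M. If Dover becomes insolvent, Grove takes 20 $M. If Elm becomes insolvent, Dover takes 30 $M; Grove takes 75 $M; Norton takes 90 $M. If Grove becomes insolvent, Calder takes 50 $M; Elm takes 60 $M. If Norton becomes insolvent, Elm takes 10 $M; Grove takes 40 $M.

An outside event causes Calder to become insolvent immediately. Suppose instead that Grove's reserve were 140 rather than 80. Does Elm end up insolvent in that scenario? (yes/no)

yes

With Grove's reserve at 140:
Round 1 — Calder becomes insolvent (initial).
  Dover: +15 → 15 < 60
  Elm: +60 → 60 ≥ 50
  Norton: +35 → 35 < 80
Round 2 — Elm becomes insolvent.
  Dover: +30 → 45 < 60
  Grove: +75 → 75 < 140
  Norton: +90 → 125 ≥ 80
Round 3 — Norton becomes insolvent.
  Grove: +40 → 115 < 140
No further insolvencies.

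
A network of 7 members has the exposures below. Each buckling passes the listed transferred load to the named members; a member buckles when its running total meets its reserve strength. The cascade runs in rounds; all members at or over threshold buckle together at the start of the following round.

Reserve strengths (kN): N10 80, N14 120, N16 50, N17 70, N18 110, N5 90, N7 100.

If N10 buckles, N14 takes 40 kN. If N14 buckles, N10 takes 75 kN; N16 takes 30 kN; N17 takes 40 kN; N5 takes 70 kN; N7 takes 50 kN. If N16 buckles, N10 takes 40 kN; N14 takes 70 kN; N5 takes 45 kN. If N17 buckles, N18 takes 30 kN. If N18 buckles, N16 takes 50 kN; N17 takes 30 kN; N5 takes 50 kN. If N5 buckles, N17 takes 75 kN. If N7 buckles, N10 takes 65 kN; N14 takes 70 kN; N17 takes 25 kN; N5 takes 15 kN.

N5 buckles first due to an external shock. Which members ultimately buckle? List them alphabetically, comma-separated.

Round 1 — N5 buckles (initial).
  N17: +75 → 75 ≥ 70
Round 2 — N17 buckles.
  N18: +30 → 30 < 110
No further bucklings.

N17, N5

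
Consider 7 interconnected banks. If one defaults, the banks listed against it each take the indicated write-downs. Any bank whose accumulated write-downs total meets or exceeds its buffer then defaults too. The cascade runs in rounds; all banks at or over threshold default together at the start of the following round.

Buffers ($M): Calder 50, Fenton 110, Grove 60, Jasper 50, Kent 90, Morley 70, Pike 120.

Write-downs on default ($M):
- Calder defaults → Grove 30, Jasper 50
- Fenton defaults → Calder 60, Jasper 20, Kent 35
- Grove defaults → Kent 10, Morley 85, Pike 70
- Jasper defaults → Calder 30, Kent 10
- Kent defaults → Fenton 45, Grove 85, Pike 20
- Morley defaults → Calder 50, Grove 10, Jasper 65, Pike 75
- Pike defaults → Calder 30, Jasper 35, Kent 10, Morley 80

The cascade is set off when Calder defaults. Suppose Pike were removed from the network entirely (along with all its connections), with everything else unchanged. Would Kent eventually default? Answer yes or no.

no

With Pike removed:
Round 1 — Calder defaults (initial).
  Grove: +30 → 30 < 60
  Jasper: +50 → 50 ≥ 50
Round 2 — Jasper defaults.
  Kent: +10 → 10 < 90
No further defaults.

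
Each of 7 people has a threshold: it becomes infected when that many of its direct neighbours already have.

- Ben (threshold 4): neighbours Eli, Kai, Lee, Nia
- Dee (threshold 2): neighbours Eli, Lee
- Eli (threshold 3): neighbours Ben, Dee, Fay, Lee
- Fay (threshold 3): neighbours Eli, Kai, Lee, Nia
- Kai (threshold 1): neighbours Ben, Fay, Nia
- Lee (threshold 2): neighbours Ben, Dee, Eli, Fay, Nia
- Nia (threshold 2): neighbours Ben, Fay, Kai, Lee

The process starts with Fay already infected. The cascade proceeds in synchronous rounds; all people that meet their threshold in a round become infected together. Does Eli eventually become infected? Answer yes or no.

Round 1 — Fay becomes infected (initial).
Round 2 — checking thresholds:
  Eli: 1 of 4 neighbours < 3, holds.
  Kai: 1 of 3 neighbours ≥ 1, becomes infected.
  Lee: 1 of 5 neighbours < 2, holds.
  Nia: 1 of 4 neighbours < 2, holds.
Round 3 — checking thresholds:
  Ben: 1 of 4 neighbours < 4, holds.
  Eli: 1 of 4 neighbours < 3, holds.
  Lee: 1 of 5 neighbours < 2, holds.
  Nia: 2 of 4 neighbours ≥ 2, becomes infected.
Round 4 — checking thresholds:
  Ben: 2 of 4 neighbours < 4, holds.
  Eli: 1 of 4 neighbours < 3, holds.
  Lee: 2 of 5 neighbours ≥ 2, becomes infected.
Round 5 — no new infections; cascade stops.

no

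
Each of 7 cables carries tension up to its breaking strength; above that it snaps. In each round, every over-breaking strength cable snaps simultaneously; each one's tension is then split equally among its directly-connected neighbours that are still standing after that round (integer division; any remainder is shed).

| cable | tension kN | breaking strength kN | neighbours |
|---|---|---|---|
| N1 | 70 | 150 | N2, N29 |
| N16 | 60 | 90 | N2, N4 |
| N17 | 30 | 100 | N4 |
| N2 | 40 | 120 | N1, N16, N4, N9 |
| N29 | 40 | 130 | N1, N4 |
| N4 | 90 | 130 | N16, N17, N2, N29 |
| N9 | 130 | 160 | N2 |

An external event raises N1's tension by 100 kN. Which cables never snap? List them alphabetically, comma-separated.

N17

Round 1 — N1 at 170 > 150. N1 snaps.
  N1 sheds 170 kN to N2, N29: 85 each.
    N2: 40+85 = 125 > 120
    N29: 40+85 = 125 ≤ 130
Round 2 — N2 snaps.
  N2 sheds 125 kN to N16, N4, N9: 41 each (2 lost).
    N16: 60+41 = 101 > 90
    N4: 90+41 = 131 > 130
    N9: 130+41 = 171 > 160
Round 3 — N16, N4, N9 snap.
  N16 sheds 101 kN: no online neighbours, lost.
  N4 sheds 131 kN to N17, N29: 65 each (1 lost).
    N17: 30+65 = 95 ≤ 100
    N29: 125+65 = 190 > 130
  N9 sheds 171 kN: no online neighbours, lost.
Round 4 — N29 snaps.
  N29 sheds 190 kN: no online neighbours, lost.
No further breaks.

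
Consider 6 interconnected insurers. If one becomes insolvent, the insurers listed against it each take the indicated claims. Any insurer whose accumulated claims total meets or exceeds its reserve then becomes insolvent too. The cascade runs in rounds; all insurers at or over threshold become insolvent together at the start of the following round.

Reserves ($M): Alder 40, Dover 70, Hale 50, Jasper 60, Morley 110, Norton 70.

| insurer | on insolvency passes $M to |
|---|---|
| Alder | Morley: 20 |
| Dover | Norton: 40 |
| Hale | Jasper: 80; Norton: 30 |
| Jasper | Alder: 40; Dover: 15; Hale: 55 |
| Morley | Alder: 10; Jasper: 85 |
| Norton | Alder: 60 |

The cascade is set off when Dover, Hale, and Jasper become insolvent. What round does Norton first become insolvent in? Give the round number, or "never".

2

Round 1 — Dover, Hale, Jasper become insolvent (initial).
  Alder: +40 → 40 ≥ 40
  Norton: +40+30 → 70 ≥ 70
Round 2 — Alder, Norton become insolvent.
  Morley: +20 → 20 < 110
No further insolvencies.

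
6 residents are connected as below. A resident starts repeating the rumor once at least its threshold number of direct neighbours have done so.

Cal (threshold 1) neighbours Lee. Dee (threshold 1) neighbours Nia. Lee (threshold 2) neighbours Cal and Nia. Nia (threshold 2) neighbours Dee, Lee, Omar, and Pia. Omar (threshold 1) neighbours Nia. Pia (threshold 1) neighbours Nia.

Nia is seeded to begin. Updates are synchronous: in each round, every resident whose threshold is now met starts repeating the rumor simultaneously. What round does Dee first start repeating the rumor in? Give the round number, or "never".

2

Round 1 — Nia starts repeating the rumor (initial).
Round 2 — checking thresholds:
  Dee: 1 of 1 neighbours ≥ 1, starts repeating the rumor.
  Lee: 1 of 2 neighbours < 2, holds.
  Omar: 1 of 1 neighbours ≥ 1, starts repeating the rumor.
  Pia: 1 of 1 neighbours ≥ 1, starts repeating the rumor.
Round 3 — no new spreads; cascade stops.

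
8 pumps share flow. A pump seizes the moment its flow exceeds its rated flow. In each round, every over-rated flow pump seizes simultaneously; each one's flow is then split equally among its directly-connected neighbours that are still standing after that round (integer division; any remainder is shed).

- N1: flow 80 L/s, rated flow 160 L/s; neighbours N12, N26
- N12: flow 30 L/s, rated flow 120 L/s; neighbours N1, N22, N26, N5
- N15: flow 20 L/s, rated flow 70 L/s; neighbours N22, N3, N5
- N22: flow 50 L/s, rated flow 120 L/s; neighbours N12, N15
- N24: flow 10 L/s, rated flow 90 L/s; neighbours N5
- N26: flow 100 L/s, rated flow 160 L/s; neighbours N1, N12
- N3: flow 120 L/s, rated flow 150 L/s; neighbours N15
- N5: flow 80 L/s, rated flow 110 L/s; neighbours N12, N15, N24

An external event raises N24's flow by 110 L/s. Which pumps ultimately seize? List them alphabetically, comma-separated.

N12, N15, N22, N24, N3, N5

Round 1 — N24 at 120 > 90. N24 seizes.
  N24 sheds 120 L/s to N5: 120 each.
    N5: 80+120 = 200 > 110
Round 2 — N5 seizes.
  N5 sheds 200 L/s to N12, N15: 100 each.
    N12: 30+100 = 130 > 120
    N15: 20+100 = 120 > 70
Round 3 — N12, N15 seize.
  N12 sheds 130 L/s to N1, N22, N26: 43 each (1 lost).
    N1: 80+43 = 123 ≤ 160
    N22: 50+43 = 93 ≤ 120
    N26: 100+43 = 143 ≤ 160
  N15 sheds 120 L/s to N22, N3: 60 each.
    N22: 93+60 = 153 > 120
    N3: 120+60 = 180 > 150
Round 4 — N22, N3 seize.
  N22 sheds 153 L/s: no online neighbours, lost.
  N3 sheds 180 L/s: no online neighbours, lost.
No further seizures.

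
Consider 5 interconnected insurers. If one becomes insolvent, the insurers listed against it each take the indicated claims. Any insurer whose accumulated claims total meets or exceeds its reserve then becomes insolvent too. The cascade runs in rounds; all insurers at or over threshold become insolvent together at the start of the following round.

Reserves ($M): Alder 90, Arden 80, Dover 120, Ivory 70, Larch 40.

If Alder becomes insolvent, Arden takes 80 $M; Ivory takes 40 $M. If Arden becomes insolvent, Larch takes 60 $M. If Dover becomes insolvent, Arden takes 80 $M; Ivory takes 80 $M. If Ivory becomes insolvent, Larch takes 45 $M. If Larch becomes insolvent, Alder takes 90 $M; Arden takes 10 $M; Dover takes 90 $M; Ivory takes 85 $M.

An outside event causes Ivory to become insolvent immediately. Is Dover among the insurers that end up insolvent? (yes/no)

Round 1 — Ivory becomes insolvent (initial).
  Larch: +45 → 45 ≥ 40
Round 2 — Larch becomes insolvent.
  Alder: +90 → 90 ≥ 90
  Arden: +10 → 10 < 80
  Dover: +90 → 90 < 120
Round 3 — Alder becomes insolvent.
  Arden: +80 → 90 ≥ 80
Round 4 — Arden becomes insolvent.
No further insolvencies.

no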